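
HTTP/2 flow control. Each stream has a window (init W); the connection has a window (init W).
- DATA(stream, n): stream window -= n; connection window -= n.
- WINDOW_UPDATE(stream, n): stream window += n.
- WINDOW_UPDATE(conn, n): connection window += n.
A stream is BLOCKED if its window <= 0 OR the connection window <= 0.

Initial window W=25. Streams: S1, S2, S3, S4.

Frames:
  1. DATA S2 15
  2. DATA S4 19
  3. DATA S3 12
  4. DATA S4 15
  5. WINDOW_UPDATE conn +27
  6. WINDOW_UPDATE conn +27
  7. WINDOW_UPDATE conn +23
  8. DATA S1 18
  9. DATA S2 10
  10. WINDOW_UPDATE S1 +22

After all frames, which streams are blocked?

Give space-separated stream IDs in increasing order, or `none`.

Answer: S2 S4

Derivation:
Op 1: conn=10 S1=25 S2=10 S3=25 S4=25 blocked=[]
Op 2: conn=-9 S1=25 S2=10 S3=25 S4=6 blocked=[1, 2, 3, 4]
Op 3: conn=-21 S1=25 S2=10 S3=13 S4=6 blocked=[1, 2, 3, 4]
Op 4: conn=-36 S1=25 S2=10 S3=13 S4=-9 blocked=[1, 2, 3, 4]
Op 5: conn=-9 S1=25 S2=10 S3=13 S4=-9 blocked=[1, 2, 3, 4]
Op 6: conn=18 S1=25 S2=10 S3=13 S4=-9 blocked=[4]
Op 7: conn=41 S1=25 S2=10 S3=13 S4=-9 blocked=[4]
Op 8: conn=23 S1=7 S2=10 S3=13 S4=-9 blocked=[4]
Op 9: conn=13 S1=7 S2=0 S3=13 S4=-9 blocked=[2, 4]
Op 10: conn=13 S1=29 S2=0 S3=13 S4=-9 blocked=[2, 4]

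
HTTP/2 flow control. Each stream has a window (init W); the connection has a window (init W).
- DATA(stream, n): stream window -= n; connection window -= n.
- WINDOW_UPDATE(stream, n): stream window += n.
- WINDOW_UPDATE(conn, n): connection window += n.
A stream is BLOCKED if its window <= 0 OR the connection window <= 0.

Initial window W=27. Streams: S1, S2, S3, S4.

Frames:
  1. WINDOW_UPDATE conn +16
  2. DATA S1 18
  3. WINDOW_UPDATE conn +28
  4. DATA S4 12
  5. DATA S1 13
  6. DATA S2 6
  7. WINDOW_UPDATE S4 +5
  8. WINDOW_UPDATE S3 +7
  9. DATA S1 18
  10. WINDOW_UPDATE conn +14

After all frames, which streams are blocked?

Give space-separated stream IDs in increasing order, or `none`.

Op 1: conn=43 S1=27 S2=27 S3=27 S4=27 blocked=[]
Op 2: conn=25 S1=9 S2=27 S3=27 S4=27 blocked=[]
Op 3: conn=53 S1=9 S2=27 S3=27 S4=27 blocked=[]
Op 4: conn=41 S1=9 S2=27 S3=27 S4=15 blocked=[]
Op 5: conn=28 S1=-4 S2=27 S3=27 S4=15 blocked=[1]
Op 6: conn=22 S1=-4 S2=21 S3=27 S4=15 blocked=[1]
Op 7: conn=22 S1=-4 S2=21 S3=27 S4=20 blocked=[1]
Op 8: conn=22 S1=-4 S2=21 S3=34 S4=20 blocked=[1]
Op 9: conn=4 S1=-22 S2=21 S3=34 S4=20 blocked=[1]
Op 10: conn=18 S1=-22 S2=21 S3=34 S4=20 blocked=[1]

Answer: S1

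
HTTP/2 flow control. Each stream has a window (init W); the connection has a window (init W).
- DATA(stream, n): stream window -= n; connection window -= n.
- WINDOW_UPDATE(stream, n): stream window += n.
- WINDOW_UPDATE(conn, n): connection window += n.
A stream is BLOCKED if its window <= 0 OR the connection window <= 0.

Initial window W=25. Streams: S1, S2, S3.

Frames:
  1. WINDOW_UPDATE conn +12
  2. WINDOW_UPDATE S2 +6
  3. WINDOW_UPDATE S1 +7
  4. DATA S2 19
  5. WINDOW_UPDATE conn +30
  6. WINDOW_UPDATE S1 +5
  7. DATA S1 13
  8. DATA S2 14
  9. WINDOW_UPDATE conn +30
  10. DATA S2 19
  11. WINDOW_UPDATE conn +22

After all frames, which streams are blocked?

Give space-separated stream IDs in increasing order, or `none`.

Op 1: conn=37 S1=25 S2=25 S3=25 blocked=[]
Op 2: conn=37 S1=25 S2=31 S3=25 blocked=[]
Op 3: conn=37 S1=32 S2=31 S3=25 blocked=[]
Op 4: conn=18 S1=32 S2=12 S3=25 blocked=[]
Op 5: conn=48 S1=32 S2=12 S3=25 blocked=[]
Op 6: conn=48 S1=37 S2=12 S3=25 blocked=[]
Op 7: conn=35 S1=24 S2=12 S3=25 blocked=[]
Op 8: conn=21 S1=24 S2=-2 S3=25 blocked=[2]
Op 9: conn=51 S1=24 S2=-2 S3=25 blocked=[2]
Op 10: conn=32 S1=24 S2=-21 S3=25 blocked=[2]
Op 11: conn=54 S1=24 S2=-21 S3=25 blocked=[2]

Answer: S2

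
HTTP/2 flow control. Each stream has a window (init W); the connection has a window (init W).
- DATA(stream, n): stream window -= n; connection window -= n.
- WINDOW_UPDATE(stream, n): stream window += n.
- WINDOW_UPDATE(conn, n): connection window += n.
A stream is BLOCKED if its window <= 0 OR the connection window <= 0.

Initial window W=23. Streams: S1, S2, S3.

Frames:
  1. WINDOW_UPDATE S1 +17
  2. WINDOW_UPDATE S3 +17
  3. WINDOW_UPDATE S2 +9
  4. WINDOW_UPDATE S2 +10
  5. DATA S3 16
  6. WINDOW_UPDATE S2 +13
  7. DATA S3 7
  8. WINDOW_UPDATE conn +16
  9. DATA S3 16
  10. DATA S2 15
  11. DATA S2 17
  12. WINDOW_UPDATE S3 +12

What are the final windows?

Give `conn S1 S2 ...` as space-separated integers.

Op 1: conn=23 S1=40 S2=23 S3=23 blocked=[]
Op 2: conn=23 S1=40 S2=23 S3=40 blocked=[]
Op 3: conn=23 S1=40 S2=32 S3=40 blocked=[]
Op 4: conn=23 S1=40 S2=42 S3=40 blocked=[]
Op 5: conn=7 S1=40 S2=42 S3=24 blocked=[]
Op 6: conn=7 S1=40 S2=55 S3=24 blocked=[]
Op 7: conn=0 S1=40 S2=55 S3=17 blocked=[1, 2, 3]
Op 8: conn=16 S1=40 S2=55 S3=17 blocked=[]
Op 9: conn=0 S1=40 S2=55 S3=1 blocked=[1, 2, 3]
Op 10: conn=-15 S1=40 S2=40 S3=1 blocked=[1, 2, 3]
Op 11: conn=-32 S1=40 S2=23 S3=1 blocked=[1, 2, 3]
Op 12: conn=-32 S1=40 S2=23 S3=13 blocked=[1, 2, 3]

Answer: -32 40 23 13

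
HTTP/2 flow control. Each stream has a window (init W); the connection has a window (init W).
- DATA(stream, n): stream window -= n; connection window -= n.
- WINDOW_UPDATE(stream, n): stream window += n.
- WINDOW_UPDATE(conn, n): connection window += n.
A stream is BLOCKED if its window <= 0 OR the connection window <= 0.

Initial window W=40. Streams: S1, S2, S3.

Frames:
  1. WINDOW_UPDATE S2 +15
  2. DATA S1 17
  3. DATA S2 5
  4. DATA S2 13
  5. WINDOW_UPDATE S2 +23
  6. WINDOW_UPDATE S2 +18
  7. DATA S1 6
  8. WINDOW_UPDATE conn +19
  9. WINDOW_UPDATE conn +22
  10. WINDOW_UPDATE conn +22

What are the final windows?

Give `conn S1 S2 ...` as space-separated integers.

Op 1: conn=40 S1=40 S2=55 S3=40 blocked=[]
Op 2: conn=23 S1=23 S2=55 S3=40 blocked=[]
Op 3: conn=18 S1=23 S2=50 S3=40 blocked=[]
Op 4: conn=5 S1=23 S2=37 S3=40 blocked=[]
Op 5: conn=5 S1=23 S2=60 S3=40 blocked=[]
Op 6: conn=5 S1=23 S2=78 S3=40 blocked=[]
Op 7: conn=-1 S1=17 S2=78 S3=40 blocked=[1, 2, 3]
Op 8: conn=18 S1=17 S2=78 S3=40 blocked=[]
Op 9: conn=40 S1=17 S2=78 S3=40 blocked=[]
Op 10: conn=62 S1=17 S2=78 S3=40 blocked=[]

Answer: 62 17 78 40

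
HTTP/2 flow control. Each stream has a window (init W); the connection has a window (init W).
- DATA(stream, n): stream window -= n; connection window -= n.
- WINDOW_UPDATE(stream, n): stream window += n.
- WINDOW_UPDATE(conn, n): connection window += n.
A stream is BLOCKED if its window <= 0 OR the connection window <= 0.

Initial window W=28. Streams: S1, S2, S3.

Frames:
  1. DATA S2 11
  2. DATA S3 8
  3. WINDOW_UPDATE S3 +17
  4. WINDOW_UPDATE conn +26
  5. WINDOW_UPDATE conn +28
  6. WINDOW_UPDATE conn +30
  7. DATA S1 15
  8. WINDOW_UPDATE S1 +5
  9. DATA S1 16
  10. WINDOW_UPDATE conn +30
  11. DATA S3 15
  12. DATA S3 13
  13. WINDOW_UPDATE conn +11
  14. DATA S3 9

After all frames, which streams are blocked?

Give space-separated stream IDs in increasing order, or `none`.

Answer: S3

Derivation:
Op 1: conn=17 S1=28 S2=17 S3=28 blocked=[]
Op 2: conn=9 S1=28 S2=17 S3=20 blocked=[]
Op 3: conn=9 S1=28 S2=17 S3=37 blocked=[]
Op 4: conn=35 S1=28 S2=17 S3=37 blocked=[]
Op 5: conn=63 S1=28 S2=17 S3=37 blocked=[]
Op 6: conn=93 S1=28 S2=17 S3=37 blocked=[]
Op 7: conn=78 S1=13 S2=17 S3=37 blocked=[]
Op 8: conn=78 S1=18 S2=17 S3=37 blocked=[]
Op 9: conn=62 S1=2 S2=17 S3=37 blocked=[]
Op 10: conn=92 S1=2 S2=17 S3=37 blocked=[]
Op 11: conn=77 S1=2 S2=17 S3=22 blocked=[]
Op 12: conn=64 S1=2 S2=17 S3=9 blocked=[]
Op 13: conn=75 S1=2 S2=17 S3=9 blocked=[]
Op 14: conn=66 S1=2 S2=17 S3=0 blocked=[3]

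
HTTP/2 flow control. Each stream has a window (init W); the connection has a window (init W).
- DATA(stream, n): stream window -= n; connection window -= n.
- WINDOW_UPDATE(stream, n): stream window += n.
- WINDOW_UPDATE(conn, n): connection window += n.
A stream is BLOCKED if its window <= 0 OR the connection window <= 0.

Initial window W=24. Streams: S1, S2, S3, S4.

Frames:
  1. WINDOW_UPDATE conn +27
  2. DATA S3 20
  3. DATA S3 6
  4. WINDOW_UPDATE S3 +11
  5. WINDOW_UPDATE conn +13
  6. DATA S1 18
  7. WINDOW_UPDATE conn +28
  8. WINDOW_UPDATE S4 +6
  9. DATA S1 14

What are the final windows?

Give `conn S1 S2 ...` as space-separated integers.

Answer: 34 -8 24 9 30

Derivation:
Op 1: conn=51 S1=24 S2=24 S3=24 S4=24 blocked=[]
Op 2: conn=31 S1=24 S2=24 S3=4 S4=24 blocked=[]
Op 3: conn=25 S1=24 S2=24 S3=-2 S4=24 blocked=[3]
Op 4: conn=25 S1=24 S2=24 S3=9 S4=24 blocked=[]
Op 5: conn=38 S1=24 S2=24 S3=9 S4=24 blocked=[]
Op 6: conn=20 S1=6 S2=24 S3=9 S4=24 blocked=[]
Op 7: conn=48 S1=6 S2=24 S3=9 S4=24 blocked=[]
Op 8: conn=48 S1=6 S2=24 S3=9 S4=30 blocked=[]
Op 9: conn=34 S1=-8 S2=24 S3=9 S4=30 blocked=[1]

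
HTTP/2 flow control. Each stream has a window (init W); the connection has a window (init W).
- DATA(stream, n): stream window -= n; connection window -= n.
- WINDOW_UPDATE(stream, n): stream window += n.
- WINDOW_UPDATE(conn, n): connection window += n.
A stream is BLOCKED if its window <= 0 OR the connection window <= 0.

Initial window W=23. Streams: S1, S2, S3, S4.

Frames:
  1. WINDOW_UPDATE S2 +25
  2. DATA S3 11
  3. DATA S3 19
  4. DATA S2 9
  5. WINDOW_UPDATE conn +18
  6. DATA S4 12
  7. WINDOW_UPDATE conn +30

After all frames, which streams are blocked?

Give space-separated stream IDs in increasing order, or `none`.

Answer: S3

Derivation:
Op 1: conn=23 S1=23 S2=48 S3=23 S4=23 blocked=[]
Op 2: conn=12 S1=23 S2=48 S3=12 S4=23 blocked=[]
Op 3: conn=-7 S1=23 S2=48 S3=-7 S4=23 blocked=[1, 2, 3, 4]
Op 4: conn=-16 S1=23 S2=39 S3=-7 S4=23 blocked=[1, 2, 3, 4]
Op 5: conn=2 S1=23 S2=39 S3=-7 S4=23 blocked=[3]
Op 6: conn=-10 S1=23 S2=39 S3=-7 S4=11 blocked=[1, 2, 3, 4]
Op 7: conn=20 S1=23 S2=39 S3=-7 S4=11 blocked=[3]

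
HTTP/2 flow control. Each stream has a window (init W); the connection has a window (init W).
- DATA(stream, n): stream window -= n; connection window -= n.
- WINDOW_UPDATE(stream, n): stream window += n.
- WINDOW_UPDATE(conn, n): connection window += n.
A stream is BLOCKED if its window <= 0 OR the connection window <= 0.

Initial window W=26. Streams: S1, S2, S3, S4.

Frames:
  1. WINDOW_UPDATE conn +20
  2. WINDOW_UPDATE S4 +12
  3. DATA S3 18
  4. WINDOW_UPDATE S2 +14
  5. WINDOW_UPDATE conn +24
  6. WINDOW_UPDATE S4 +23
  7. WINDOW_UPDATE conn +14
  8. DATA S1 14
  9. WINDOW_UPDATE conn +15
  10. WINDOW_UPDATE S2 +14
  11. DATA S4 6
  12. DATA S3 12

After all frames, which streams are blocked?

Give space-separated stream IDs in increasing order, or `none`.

Op 1: conn=46 S1=26 S2=26 S3=26 S4=26 blocked=[]
Op 2: conn=46 S1=26 S2=26 S3=26 S4=38 blocked=[]
Op 3: conn=28 S1=26 S2=26 S3=8 S4=38 blocked=[]
Op 4: conn=28 S1=26 S2=40 S3=8 S4=38 blocked=[]
Op 5: conn=52 S1=26 S2=40 S3=8 S4=38 blocked=[]
Op 6: conn=52 S1=26 S2=40 S3=8 S4=61 blocked=[]
Op 7: conn=66 S1=26 S2=40 S3=8 S4=61 blocked=[]
Op 8: conn=52 S1=12 S2=40 S3=8 S4=61 blocked=[]
Op 9: conn=67 S1=12 S2=40 S3=8 S4=61 blocked=[]
Op 10: conn=67 S1=12 S2=54 S3=8 S4=61 blocked=[]
Op 11: conn=61 S1=12 S2=54 S3=8 S4=55 blocked=[]
Op 12: conn=49 S1=12 S2=54 S3=-4 S4=55 blocked=[3]

Answer: S3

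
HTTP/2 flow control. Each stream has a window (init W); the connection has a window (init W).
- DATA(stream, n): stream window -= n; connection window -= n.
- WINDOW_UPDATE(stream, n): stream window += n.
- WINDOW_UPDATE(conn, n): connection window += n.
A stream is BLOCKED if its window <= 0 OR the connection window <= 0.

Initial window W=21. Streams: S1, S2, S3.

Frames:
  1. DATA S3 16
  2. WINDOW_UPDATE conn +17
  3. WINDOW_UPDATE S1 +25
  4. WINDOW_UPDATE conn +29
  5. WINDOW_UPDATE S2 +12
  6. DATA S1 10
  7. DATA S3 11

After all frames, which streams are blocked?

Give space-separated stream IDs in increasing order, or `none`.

Op 1: conn=5 S1=21 S2=21 S3=5 blocked=[]
Op 2: conn=22 S1=21 S2=21 S3=5 blocked=[]
Op 3: conn=22 S1=46 S2=21 S3=5 blocked=[]
Op 4: conn=51 S1=46 S2=21 S3=5 blocked=[]
Op 5: conn=51 S1=46 S2=33 S3=5 blocked=[]
Op 6: conn=41 S1=36 S2=33 S3=5 blocked=[]
Op 7: conn=30 S1=36 S2=33 S3=-6 blocked=[3]

Answer: S3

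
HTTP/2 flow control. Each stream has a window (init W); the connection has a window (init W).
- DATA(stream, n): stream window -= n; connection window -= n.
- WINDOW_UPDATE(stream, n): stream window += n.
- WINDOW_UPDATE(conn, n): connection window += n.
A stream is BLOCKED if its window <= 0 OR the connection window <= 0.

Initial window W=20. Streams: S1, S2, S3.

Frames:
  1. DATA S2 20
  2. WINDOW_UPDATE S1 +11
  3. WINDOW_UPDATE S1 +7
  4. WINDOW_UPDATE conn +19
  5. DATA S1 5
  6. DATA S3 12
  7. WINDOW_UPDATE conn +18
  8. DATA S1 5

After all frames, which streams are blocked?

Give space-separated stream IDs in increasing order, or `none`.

Op 1: conn=0 S1=20 S2=0 S3=20 blocked=[1, 2, 3]
Op 2: conn=0 S1=31 S2=0 S3=20 blocked=[1, 2, 3]
Op 3: conn=0 S1=38 S2=0 S3=20 blocked=[1, 2, 3]
Op 4: conn=19 S1=38 S2=0 S3=20 blocked=[2]
Op 5: conn=14 S1=33 S2=0 S3=20 blocked=[2]
Op 6: conn=2 S1=33 S2=0 S3=8 blocked=[2]
Op 7: conn=20 S1=33 S2=0 S3=8 blocked=[2]
Op 8: conn=15 S1=28 S2=0 S3=8 blocked=[2]

Answer: S2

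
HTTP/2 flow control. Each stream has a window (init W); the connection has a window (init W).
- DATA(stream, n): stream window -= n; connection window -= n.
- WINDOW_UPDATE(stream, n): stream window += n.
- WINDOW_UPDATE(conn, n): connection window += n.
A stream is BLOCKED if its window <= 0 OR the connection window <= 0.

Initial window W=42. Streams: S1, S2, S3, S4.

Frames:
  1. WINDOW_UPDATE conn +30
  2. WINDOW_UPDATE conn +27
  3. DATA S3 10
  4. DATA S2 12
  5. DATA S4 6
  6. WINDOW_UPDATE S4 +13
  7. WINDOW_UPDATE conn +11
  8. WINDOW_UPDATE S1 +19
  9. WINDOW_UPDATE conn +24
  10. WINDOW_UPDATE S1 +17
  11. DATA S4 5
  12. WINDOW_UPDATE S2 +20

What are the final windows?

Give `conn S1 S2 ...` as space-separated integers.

Answer: 101 78 50 32 44

Derivation:
Op 1: conn=72 S1=42 S2=42 S3=42 S4=42 blocked=[]
Op 2: conn=99 S1=42 S2=42 S3=42 S4=42 blocked=[]
Op 3: conn=89 S1=42 S2=42 S3=32 S4=42 blocked=[]
Op 4: conn=77 S1=42 S2=30 S3=32 S4=42 blocked=[]
Op 5: conn=71 S1=42 S2=30 S3=32 S4=36 blocked=[]
Op 6: conn=71 S1=42 S2=30 S3=32 S4=49 blocked=[]
Op 7: conn=82 S1=42 S2=30 S3=32 S4=49 blocked=[]
Op 8: conn=82 S1=61 S2=30 S3=32 S4=49 blocked=[]
Op 9: conn=106 S1=61 S2=30 S3=32 S4=49 blocked=[]
Op 10: conn=106 S1=78 S2=30 S3=32 S4=49 blocked=[]
Op 11: conn=101 S1=78 S2=30 S3=32 S4=44 blocked=[]
Op 12: conn=101 S1=78 S2=50 S3=32 S4=44 blocked=[]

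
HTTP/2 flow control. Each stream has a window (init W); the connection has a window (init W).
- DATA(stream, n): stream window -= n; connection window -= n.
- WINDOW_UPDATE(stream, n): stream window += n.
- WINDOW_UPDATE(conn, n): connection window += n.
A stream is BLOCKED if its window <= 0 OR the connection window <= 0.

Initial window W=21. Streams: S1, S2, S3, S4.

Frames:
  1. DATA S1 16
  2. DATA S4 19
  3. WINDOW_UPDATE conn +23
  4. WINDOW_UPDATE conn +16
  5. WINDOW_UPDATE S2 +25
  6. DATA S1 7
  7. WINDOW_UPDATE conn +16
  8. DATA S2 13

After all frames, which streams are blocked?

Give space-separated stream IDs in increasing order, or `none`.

Op 1: conn=5 S1=5 S2=21 S3=21 S4=21 blocked=[]
Op 2: conn=-14 S1=5 S2=21 S3=21 S4=2 blocked=[1, 2, 3, 4]
Op 3: conn=9 S1=5 S2=21 S3=21 S4=2 blocked=[]
Op 4: conn=25 S1=5 S2=21 S3=21 S4=2 blocked=[]
Op 5: conn=25 S1=5 S2=46 S3=21 S4=2 blocked=[]
Op 6: conn=18 S1=-2 S2=46 S3=21 S4=2 blocked=[1]
Op 7: conn=34 S1=-2 S2=46 S3=21 S4=2 blocked=[1]
Op 8: conn=21 S1=-2 S2=33 S3=21 S4=2 blocked=[1]

Answer: S1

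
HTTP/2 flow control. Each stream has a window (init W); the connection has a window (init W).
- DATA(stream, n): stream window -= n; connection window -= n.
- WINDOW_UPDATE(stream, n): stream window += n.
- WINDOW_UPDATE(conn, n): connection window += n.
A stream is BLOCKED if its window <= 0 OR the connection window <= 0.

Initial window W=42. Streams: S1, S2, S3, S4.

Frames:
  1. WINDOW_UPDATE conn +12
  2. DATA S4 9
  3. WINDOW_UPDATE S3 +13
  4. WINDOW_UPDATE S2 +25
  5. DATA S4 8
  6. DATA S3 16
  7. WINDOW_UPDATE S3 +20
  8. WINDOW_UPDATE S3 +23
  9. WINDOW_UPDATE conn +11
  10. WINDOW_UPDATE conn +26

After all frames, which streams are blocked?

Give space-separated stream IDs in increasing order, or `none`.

Answer: none

Derivation:
Op 1: conn=54 S1=42 S2=42 S3=42 S4=42 blocked=[]
Op 2: conn=45 S1=42 S2=42 S3=42 S4=33 blocked=[]
Op 3: conn=45 S1=42 S2=42 S3=55 S4=33 blocked=[]
Op 4: conn=45 S1=42 S2=67 S3=55 S4=33 blocked=[]
Op 5: conn=37 S1=42 S2=67 S3=55 S4=25 blocked=[]
Op 6: conn=21 S1=42 S2=67 S3=39 S4=25 blocked=[]
Op 7: conn=21 S1=42 S2=67 S3=59 S4=25 blocked=[]
Op 8: conn=21 S1=42 S2=67 S3=82 S4=25 blocked=[]
Op 9: conn=32 S1=42 S2=67 S3=82 S4=25 blocked=[]
Op 10: conn=58 S1=42 S2=67 S3=82 S4=25 blocked=[]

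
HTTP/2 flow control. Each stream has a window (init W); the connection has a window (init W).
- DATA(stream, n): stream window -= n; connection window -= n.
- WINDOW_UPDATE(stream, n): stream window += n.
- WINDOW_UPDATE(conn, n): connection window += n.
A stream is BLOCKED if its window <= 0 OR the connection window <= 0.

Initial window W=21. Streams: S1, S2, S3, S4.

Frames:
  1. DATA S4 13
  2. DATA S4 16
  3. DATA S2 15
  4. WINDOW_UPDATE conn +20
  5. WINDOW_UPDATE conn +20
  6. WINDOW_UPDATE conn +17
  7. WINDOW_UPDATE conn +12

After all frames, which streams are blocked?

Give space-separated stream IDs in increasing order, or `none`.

Answer: S4

Derivation:
Op 1: conn=8 S1=21 S2=21 S3=21 S4=8 blocked=[]
Op 2: conn=-8 S1=21 S2=21 S3=21 S4=-8 blocked=[1, 2, 3, 4]
Op 3: conn=-23 S1=21 S2=6 S3=21 S4=-8 blocked=[1, 2, 3, 4]
Op 4: conn=-3 S1=21 S2=6 S3=21 S4=-8 blocked=[1, 2, 3, 4]
Op 5: conn=17 S1=21 S2=6 S3=21 S4=-8 blocked=[4]
Op 6: conn=34 S1=21 S2=6 S3=21 S4=-8 blocked=[4]
Op 7: conn=46 S1=21 S2=6 S3=21 S4=-8 blocked=[4]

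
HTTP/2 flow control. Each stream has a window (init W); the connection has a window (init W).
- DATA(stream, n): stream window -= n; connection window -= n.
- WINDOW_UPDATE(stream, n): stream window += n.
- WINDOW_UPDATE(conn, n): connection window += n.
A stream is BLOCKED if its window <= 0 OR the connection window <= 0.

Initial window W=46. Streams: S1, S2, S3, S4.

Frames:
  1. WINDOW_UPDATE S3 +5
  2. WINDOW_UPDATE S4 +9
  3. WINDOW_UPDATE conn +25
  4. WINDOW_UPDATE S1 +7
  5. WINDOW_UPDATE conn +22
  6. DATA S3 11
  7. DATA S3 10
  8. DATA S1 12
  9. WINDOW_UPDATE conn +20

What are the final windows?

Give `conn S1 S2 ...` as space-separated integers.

Answer: 80 41 46 30 55

Derivation:
Op 1: conn=46 S1=46 S2=46 S3=51 S4=46 blocked=[]
Op 2: conn=46 S1=46 S2=46 S3=51 S4=55 blocked=[]
Op 3: conn=71 S1=46 S2=46 S3=51 S4=55 blocked=[]
Op 4: conn=71 S1=53 S2=46 S3=51 S4=55 blocked=[]
Op 5: conn=93 S1=53 S2=46 S3=51 S4=55 blocked=[]
Op 6: conn=82 S1=53 S2=46 S3=40 S4=55 blocked=[]
Op 7: conn=72 S1=53 S2=46 S3=30 S4=55 blocked=[]
Op 8: conn=60 S1=41 S2=46 S3=30 S4=55 blocked=[]
Op 9: conn=80 S1=41 S2=46 S3=30 S4=55 blocked=[]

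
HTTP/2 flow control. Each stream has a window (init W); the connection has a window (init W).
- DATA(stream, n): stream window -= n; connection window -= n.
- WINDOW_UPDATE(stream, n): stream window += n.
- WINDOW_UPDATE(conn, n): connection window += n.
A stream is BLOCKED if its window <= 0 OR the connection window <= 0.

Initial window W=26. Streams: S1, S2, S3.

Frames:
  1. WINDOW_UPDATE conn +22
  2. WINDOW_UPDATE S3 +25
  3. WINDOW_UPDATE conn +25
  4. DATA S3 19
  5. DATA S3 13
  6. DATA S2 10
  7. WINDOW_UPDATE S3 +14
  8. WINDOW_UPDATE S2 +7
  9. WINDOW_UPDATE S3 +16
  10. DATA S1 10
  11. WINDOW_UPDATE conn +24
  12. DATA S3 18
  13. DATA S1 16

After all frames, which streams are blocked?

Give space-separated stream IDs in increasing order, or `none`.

Answer: S1

Derivation:
Op 1: conn=48 S1=26 S2=26 S3=26 blocked=[]
Op 2: conn=48 S1=26 S2=26 S3=51 blocked=[]
Op 3: conn=73 S1=26 S2=26 S3=51 blocked=[]
Op 4: conn=54 S1=26 S2=26 S3=32 blocked=[]
Op 5: conn=41 S1=26 S2=26 S3=19 blocked=[]
Op 6: conn=31 S1=26 S2=16 S3=19 blocked=[]
Op 7: conn=31 S1=26 S2=16 S3=33 blocked=[]
Op 8: conn=31 S1=26 S2=23 S3=33 blocked=[]
Op 9: conn=31 S1=26 S2=23 S3=49 blocked=[]
Op 10: conn=21 S1=16 S2=23 S3=49 blocked=[]
Op 11: conn=45 S1=16 S2=23 S3=49 blocked=[]
Op 12: conn=27 S1=16 S2=23 S3=31 blocked=[]
Op 13: conn=11 S1=0 S2=23 S3=31 blocked=[1]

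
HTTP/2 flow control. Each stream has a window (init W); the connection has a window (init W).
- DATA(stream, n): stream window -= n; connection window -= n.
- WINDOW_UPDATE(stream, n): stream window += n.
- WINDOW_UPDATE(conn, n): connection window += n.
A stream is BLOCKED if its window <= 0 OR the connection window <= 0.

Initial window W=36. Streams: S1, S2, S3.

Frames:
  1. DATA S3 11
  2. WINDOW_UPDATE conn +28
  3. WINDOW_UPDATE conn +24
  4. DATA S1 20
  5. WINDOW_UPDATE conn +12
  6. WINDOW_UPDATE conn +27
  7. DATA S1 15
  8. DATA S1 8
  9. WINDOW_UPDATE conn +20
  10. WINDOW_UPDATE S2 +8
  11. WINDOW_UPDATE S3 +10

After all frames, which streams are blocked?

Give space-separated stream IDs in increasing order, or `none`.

Answer: S1

Derivation:
Op 1: conn=25 S1=36 S2=36 S3=25 blocked=[]
Op 2: conn=53 S1=36 S2=36 S3=25 blocked=[]
Op 3: conn=77 S1=36 S2=36 S3=25 blocked=[]
Op 4: conn=57 S1=16 S2=36 S3=25 blocked=[]
Op 5: conn=69 S1=16 S2=36 S3=25 blocked=[]
Op 6: conn=96 S1=16 S2=36 S3=25 blocked=[]
Op 7: conn=81 S1=1 S2=36 S3=25 blocked=[]
Op 8: conn=73 S1=-7 S2=36 S3=25 blocked=[1]
Op 9: conn=93 S1=-7 S2=36 S3=25 blocked=[1]
Op 10: conn=93 S1=-7 S2=44 S3=25 blocked=[1]
Op 11: conn=93 S1=-7 S2=44 S3=35 blocked=[1]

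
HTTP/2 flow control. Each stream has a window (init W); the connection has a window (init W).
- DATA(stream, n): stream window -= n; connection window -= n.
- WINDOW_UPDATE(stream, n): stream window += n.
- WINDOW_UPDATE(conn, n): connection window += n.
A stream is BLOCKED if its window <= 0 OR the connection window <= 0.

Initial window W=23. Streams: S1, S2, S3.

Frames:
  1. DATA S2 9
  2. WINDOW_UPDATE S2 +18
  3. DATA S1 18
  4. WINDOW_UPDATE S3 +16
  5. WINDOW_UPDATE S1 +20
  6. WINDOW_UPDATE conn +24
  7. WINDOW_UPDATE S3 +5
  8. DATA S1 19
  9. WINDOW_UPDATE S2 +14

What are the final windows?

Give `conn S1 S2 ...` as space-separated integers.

Op 1: conn=14 S1=23 S2=14 S3=23 blocked=[]
Op 2: conn=14 S1=23 S2=32 S3=23 blocked=[]
Op 3: conn=-4 S1=5 S2=32 S3=23 blocked=[1, 2, 3]
Op 4: conn=-4 S1=5 S2=32 S3=39 blocked=[1, 2, 3]
Op 5: conn=-4 S1=25 S2=32 S3=39 blocked=[1, 2, 3]
Op 6: conn=20 S1=25 S2=32 S3=39 blocked=[]
Op 7: conn=20 S1=25 S2=32 S3=44 blocked=[]
Op 8: conn=1 S1=6 S2=32 S3=44 blocked=[]
Op 9: conn=1 S1=6 S2=46 S3=44 blocked=[]

Answer: 1 6 46 44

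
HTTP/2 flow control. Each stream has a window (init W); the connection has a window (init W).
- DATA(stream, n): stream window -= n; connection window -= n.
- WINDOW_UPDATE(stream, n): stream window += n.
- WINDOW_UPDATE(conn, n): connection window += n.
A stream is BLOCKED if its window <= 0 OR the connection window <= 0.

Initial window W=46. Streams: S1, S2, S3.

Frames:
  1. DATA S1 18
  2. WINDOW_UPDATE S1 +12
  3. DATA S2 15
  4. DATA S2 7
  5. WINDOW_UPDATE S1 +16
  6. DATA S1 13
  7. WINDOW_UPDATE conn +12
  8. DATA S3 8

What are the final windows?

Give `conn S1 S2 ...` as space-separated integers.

Op 1: conn=28 S1=28 S2=46 S3=46 blocked=[]
Op 2: conn=28 S1=40 S2=46 S3=46 blocked=[]
Op 3: conn=13 S1=40 S2=31 S3=46 blocked=[]
Op 4: conn=6 S1=40 S2=24 S3=46 blocked=[]
Op 5: conn=6 S1=56 S2=24 S3=46 blocked=[]
Op 6: conn=-7 S1=43 S2=24 S3=46 blocked=[1, 2, 3]
Op 7: conn=5 S1=43 S2=24 S3=46 blocked=[]
Op 8: conn=-3 S1=43 S2=24 S3=38 blocked=[1, 2, 3]

Answer: -3 43 24 38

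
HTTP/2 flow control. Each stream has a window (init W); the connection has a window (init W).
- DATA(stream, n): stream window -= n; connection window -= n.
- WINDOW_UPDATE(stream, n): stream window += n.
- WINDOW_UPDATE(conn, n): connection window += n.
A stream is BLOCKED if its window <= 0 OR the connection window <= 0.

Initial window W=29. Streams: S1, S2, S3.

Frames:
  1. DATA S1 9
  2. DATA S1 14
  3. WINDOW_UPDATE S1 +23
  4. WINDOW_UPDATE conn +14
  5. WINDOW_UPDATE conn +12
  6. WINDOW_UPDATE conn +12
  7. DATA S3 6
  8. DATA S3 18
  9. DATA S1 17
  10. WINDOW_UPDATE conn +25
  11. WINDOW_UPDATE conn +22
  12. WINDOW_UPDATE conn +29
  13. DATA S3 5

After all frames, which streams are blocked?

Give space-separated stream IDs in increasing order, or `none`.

Answer: S3

Derivation:
Op 1: conn=20 S1=20 S2=29 S3=29 blocked=[]
Op 2: conn=6 S1=6 S2=29 S3=29 blocked=[]
Op 3: conn=6 S1=29 S2=29 S3=29 blocked=[]
Op 4: conn=20 S1=29 S2=29 S3=29 blocked=[]
Op 5: conn=32 S1=29 S2=29 S3=29 blocked=[]
Op 6: conn=44 S1=29 S2=29 S3=29 blocked=[]
Op 7: conn=38 S1=29 S2=29 S3=23 blocked=[]
Op 8: conn=20 S1=29 S2=29 S3=5 blocked=[]
Op 9: conn=3 S1=12 S2=29 S3=5 blocked=[]
Op 10: conn=28 S1=12 S2=29 S3=5 blocked=[]
Op 11: conn=50 S1=12 S2=29 S3=5 blocked=[]
Op 12: conn=79 S1=12 S2=29 S3=5 blocked=[]
Op 13: conn=74 S1=12 S2=29 S3=0 blocked=[3]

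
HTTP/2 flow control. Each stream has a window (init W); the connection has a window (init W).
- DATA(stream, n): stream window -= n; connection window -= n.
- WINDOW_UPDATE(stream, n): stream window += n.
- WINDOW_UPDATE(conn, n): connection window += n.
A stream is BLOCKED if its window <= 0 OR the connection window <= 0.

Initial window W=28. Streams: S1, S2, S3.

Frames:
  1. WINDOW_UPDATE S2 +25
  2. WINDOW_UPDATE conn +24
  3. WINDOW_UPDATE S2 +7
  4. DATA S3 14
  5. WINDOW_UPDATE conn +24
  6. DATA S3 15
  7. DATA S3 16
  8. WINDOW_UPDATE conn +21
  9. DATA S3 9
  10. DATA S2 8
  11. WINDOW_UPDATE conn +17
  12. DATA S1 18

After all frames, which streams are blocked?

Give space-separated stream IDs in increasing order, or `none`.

Answer: S3

Derivation:
Op 1: conn=28 S1=28 S2=53 S3=28 blocked=[]
Op 2: conn=52 S1=28 S2=53 S3=28 blocked=[]
Op 3: conn=52 S1=28 S2=60 S3=28 blocked=[]
Op 4: conn=38 S1=28 S2=60 S3=14 blocked=[]
Op 5: conn=62 S1=28 S2=60 S3=14 blocked=[]
Op 6: conn=47 S1=28 S2=60 S3=-1 blocked=[3]
Op 7: conn=31 S1=28 S2=60 S3=-17 blocked=[3]
Op 8: conn=52 S1=28 S2=60 S3=-17 blocked=[3]
Op 9: conn=43 S1=28 S2=60 S3=-26 blocked=[3]
Op 10: conn=35 S1=28 S2=52 S3=-26 blocked=[3]
Op 11: conn=52 S1=28 S2=52 S3=-26 blocked=[3]
Op 12: conn=34 S1=10 S2=52 S3=-26 blocked=[3]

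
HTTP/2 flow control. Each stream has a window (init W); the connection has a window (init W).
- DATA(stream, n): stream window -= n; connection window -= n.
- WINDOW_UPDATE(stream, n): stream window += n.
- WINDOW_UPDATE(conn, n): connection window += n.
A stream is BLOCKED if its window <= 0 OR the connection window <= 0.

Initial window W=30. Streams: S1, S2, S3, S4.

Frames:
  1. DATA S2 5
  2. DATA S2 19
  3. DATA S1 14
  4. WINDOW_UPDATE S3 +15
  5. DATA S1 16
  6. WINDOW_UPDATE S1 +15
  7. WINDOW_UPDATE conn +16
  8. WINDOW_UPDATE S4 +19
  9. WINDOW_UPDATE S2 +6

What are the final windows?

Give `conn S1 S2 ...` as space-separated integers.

Op 1: conn=25 S1=30 S2=25 S3=30 S4=30 blocked=[]
Op 2: conn=6 S1=30 S2=6 S3=30 S4=30 blocked=[]
Op 3: conn=-8 S1=16 S2=6 S3=30 S4=30 blocked=[1, 2, 3, 4]
Op 4: conn=-8 S1=16 S2=6 S3=45 S4=30 blocked=[1, 2, 3, 4]
Op 5: conn=-24 S1=0 S2=6 S3=45 S4=30 blocked=[1, 2, 3, 4]
Op 6: conn=-24 S1=15 S2=6 S3=45 S4=30 blocked=[1, 2, 3, 4]
Op 7: conn=-8 S1=15 S2=6 S3=45 S4=30 blocked=[1, 2, 3, 4]
Op 8: conn=-8 S1=15 S2=6 S3=45 S4=49 blocked=[1, 2, 3, 4]
Op 9: conn=-8 S1=15 S2=12 S3=45 S4=49 blocked=[1, 2, 3, 4]

Answer: -8 15 12 45 49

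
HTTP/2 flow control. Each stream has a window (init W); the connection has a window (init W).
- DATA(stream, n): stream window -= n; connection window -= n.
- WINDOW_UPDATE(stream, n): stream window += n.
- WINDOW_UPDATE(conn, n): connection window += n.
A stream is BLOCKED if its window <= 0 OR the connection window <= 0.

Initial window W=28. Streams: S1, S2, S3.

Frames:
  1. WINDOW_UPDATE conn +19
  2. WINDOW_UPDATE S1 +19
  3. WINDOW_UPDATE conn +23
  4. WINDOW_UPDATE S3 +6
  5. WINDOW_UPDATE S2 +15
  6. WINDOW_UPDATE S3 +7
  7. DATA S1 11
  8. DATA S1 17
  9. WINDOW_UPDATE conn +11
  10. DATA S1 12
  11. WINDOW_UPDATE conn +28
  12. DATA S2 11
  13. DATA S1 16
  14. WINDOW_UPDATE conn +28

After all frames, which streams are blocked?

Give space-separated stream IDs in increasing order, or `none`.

Op 1: conn=47 S1=28 S2=28 S3=28 blocked=[]
Op 2: conn=47 S1=47 S2=28 S3=28 blocked=[]
Op 3: conn=70 S1=47 S2=28 S3=28 blocked=[]
Op 4: conn=70 S1=47 S2=28 S3=34 blocked=[]
Op 5: conn=70 S1=47 S2=43 S3=34 blocked=[]
Op 6: conn=70 S1=47 S2=43 S3=41 blocked=[]
Op 7: conn=59 S1=36 S2=43 S3=41 blocked=[]
Op 8: conn=42 S1=19 S2=43 S3=41 blocked=[]
Op 9: conn=53 S1=19 S2=43 S3=41 blocked=[]
Op 10: conn=41 S1=7 S2=43 S3=41 blocked=[]
Op 11: conn=69 S1=7 S2=43 S3=41 blocked=[]
Op 12: conn=58 S1=7 S2=32 S3=41 blocked=[]
Op 13: conn=42 S1=-9 S2=32 S3=41 blocked=[1]
Op 14: conn=70 S1=-9 S2=32 S3=41 blocked=[1]

Answer: S1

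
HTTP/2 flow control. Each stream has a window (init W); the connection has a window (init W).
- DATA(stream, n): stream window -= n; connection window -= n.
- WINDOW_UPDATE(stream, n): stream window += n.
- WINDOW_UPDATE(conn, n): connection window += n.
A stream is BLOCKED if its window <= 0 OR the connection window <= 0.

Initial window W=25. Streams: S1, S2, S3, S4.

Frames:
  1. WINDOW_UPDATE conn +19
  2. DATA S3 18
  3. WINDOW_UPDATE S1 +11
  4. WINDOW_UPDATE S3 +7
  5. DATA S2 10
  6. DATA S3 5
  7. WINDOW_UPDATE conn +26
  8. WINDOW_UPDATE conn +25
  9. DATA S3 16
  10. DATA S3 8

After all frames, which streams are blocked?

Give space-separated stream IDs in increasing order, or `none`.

Answer: S3

Derivation:
Op 1: conn=44 S1=25 S2=25 S3=25 S4=25 blocked=[]
Op 2: conn=26 S1=25 S2=25 S3=7 S4=25 blocked=[]
Op 3: conn=26 S1=36 S2=25 S3=7 S4=25 blocked=[]
Op 4: conn=26 S1=36 S2=25 S3=14 S4=25 blocked=[]
Op 5: conn=16 S1=36 S2=15 S3=14 S4=25 blocked=[]
Op 6: conn=11 S1=36 S2=15 S3=9 S4=25 blocked=[]
Op 7: conn=37 S1=36 S2=15 S3=9 S4=25 blocked=[]
Op 8: conn=62 S1=36 S2=15 S3=9 S4=25 blocked=[]
Op 9: conn=46 S1=36 S2=15 S3=-7 S4=25 blocked=[3]
Op 10: conn=38 S1=36 S2=15 S3=-15 S4=25 blocked=[3]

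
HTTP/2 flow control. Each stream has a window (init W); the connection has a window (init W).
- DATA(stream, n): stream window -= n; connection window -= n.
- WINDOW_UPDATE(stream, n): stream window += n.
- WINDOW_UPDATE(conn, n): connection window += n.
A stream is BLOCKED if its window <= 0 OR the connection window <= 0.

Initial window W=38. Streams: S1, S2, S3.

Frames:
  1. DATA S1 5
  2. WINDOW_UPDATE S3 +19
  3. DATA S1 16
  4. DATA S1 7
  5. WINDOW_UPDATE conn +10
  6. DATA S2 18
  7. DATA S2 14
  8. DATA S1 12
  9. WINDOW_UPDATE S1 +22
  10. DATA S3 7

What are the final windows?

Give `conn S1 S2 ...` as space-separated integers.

Answer: -31 20 6 50

Derivation:
Op 1: conn=33 S1=33 S2=38 S3=38 blocked=[]
Op 2: conn=33 S1=33 S2=38 S3=57 blocked=[]
Op 3: conn=17 S1=17 S2=38 S3=57 blocked=[]
Op 4: conn=10 S1=10 S2=38 S3=57 blocked=[]
Op 5: conn=20 S1=10 S2=38 S3=57 blocked=[]
Op 6: conn=2 S1=10 S2=20 S3=57 blocked=[]
Op 7: conn=-12 S1=10 S2=6 S3=57 blocked=[1, 2, 3]
Op 8: conn=-24 S1=-2 S2=6 S3=57 blocked=[1, 2, 3]
Op 9: conn=-24 S1=20 S2=6 S3=57 blocked=[1, 2, 3]
Op 10: conn=-31 S1=20 S2=6 S3=50 blocked=[1, 2, 3]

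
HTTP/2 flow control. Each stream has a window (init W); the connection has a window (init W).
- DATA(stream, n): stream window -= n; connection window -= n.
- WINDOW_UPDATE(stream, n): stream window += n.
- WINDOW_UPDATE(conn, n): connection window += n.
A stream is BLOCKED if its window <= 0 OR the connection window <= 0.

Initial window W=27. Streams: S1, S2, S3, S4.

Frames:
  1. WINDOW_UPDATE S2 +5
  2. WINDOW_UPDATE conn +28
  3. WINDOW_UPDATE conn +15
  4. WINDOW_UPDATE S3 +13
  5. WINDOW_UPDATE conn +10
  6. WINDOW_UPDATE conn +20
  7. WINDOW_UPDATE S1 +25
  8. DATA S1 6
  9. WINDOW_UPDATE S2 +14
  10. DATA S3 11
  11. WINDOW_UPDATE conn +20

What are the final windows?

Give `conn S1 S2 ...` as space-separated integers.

Answer: 103 46 46 29 27

Derivation:
Op 1: conn=27 S1=27 S2=32 S3=27 S4=27 blocked=[]
Op 2: conn=55 S1=27 S2=32 S3=27 S4=27 blocked=[]
Op 3: conn=70 S1=27 S2=32 S3=27 S4=27 blocked=[]
Op 4: conn=70 S1=27 S2=32 S3=40 S4=27 blocked=[]
Op 5: conn=80 S1=27 S2=32 S3=40 S4=27 blocked=[]
Op 6: conn=100 S1=27 S2=32 S3=40 S4=27 blocked=[]
Op 7: conn=100 S1=52 S2=32 S3=40 S4=27 blocked=[]
Op 8: conn=94 S1=46 S2=32 S3=40 S4=27 blocked=[]
Op 9: conn=94 S1=46 S2=46 S3=40 S4=27 blocked=[]
Op 10: conn=83 S1=46 S2=46 S3=29 S4=27 blocked=[]
Op 11: conn=103 S1=46 S2=46 S3=29 S4=27 blocked=[]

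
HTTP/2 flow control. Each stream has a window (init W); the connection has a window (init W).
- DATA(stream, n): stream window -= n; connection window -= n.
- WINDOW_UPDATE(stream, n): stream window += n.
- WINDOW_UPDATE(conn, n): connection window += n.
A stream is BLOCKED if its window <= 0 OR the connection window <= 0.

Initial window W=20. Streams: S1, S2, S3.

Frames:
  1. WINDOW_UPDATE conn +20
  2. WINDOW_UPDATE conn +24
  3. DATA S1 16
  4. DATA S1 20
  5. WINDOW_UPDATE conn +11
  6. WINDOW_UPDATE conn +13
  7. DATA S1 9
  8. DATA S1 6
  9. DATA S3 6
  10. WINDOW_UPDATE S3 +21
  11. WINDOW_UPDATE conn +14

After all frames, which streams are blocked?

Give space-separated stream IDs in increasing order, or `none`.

Answer: S1

Derivation:
Op 1: conn=40 S1=20 S2=20 S3=20 blocked=[]
Op 2: conn=64 S1=20 S2=20 S3=20 blocked=[]
Op 3: conn=48 S1=4 S2=20 S3=20 blocked=[]
Op 4: conn=28 S1=-16 S2=20 S3=20 blocked=[1]
Op 5: conn=39 S1=-16 S2=20 S3=20 blocked=[1]
Op 6: conn=52 S1=-16 S2=20 S3=20 blocked=[1]
Op 7: conn=43 S1=-25 S2=20 S3=20 blocked=[1]
Op 8: conn=37 S1=-31 S2=20 S3=20 blocked=[1]
Op 9: conn=31 S1=-31 S2=20 S3=14 blocked=[1]
Op 10: conn=31 S1=-31 S2=20 S3=35 blocked=[1]
Op 11: conn=45 S1=-31 S2=20 S3=35 blocked=[1]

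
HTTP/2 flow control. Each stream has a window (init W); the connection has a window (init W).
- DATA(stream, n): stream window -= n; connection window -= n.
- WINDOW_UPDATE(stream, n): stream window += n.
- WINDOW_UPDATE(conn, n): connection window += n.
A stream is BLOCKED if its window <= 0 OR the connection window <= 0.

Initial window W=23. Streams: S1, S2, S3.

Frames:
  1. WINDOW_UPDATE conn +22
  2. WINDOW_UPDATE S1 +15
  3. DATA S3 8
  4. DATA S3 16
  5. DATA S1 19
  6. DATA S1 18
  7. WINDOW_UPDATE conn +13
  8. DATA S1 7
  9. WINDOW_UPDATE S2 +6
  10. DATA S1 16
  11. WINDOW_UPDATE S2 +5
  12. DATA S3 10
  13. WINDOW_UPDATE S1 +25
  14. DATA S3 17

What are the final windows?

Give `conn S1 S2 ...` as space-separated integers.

Op 1: conn=45 S1=23 S2=23 S3=23 blocked=[]
Op 2: conn=45 S1=38 S2=23 S3=23 blocked=[]
Op 3: conn=37 S1=38 S2=23 S3=15 blocked=[]
Op 4: conn=21 S1=38 S2=23 S3=-1 blocked=[3]
Op 5: conn=2 S1=19 S2=23 S3=-1 blocked=[3]
Op 6: conn=-16 S1=1 S2=23 S3=-1 blocked=[1, 2, 3]
Op 7: conn=-3 S1=1 S2=23 S3=-1 blocked=[1, 2, 3]
Op 8: conn=-10 S1=-6 S2=23 S3=-1 blocked=[1, 2, 3]
Op 9: conn=-10 S1=-6 S2=29 S3=-1 blocked=[1, 2, 3]
Op 10: conn=-26 S1=-22 S2=29 S3=-1 blocked=[1, 2, 3]
Op 11: conn=-26 S1=-22 S2=34 S3=-1 blocked=[1, 2, 3]
Op 12: conn=-36 S1=-22 S2=34 S3=-11 blocked=[1, 2, 3]
Op 13: conn=-36 S1=3 S2=34 S3=-11 blocked=[1, 2, 3]
Op 14: conn=-53 S1=3 S2=34 S3=-28 blocked=[1, 2, 3]

Answer: -53 3 34 -28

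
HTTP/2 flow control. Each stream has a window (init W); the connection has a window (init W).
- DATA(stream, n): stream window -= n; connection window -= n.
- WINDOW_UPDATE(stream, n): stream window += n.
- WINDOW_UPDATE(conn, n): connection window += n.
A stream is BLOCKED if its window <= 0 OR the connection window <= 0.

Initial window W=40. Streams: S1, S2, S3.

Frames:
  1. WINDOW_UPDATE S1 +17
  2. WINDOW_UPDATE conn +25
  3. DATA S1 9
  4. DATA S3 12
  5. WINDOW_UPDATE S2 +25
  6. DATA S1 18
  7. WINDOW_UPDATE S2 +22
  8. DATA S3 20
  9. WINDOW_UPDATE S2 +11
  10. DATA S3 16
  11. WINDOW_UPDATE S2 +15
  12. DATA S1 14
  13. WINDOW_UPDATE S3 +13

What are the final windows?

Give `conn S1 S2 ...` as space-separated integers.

Op 1: conn=40 S1=57 S2=40 S3=40 blocked=[]
Op 2: conn=65 S1=57 S2=40 S3=40 blocked=[]
Op 3: conn=56 S1=48 S2=40 S3=40 blocked=[]
Op 4: conn=44 S1=48 S2=40 S3=28 blocked=[]
Op 5: conn=44 S1=48 S2=65 S3=28 blocked=[]
Op 6: conn=26 S1=30 S2=65 S3=28 blocked=[]
Op 7: conn=26 S1=30 S2=87 S3=28 blocked=[]
Op 8: conn=6 S1=30 S2=87 S3=8 blocked=[]
Op 9: conn=6 S1=30 S2=98 S3=8 blocked=[]
Op 10: conn=-10 S1=30 S2=98 S3=-8 blocked=[1, 2, 3]
Op 11: conn=-10 S1=30 S2=113 S3=-8 blocked=[1, 2, 3]
Op 12: conn=-24 S1=16 S2=113 S3=-8 blocked=[1, 2, 3]
Op 13: conn=-24 S1=16 S2=113 S3=5 blocked=[1, 2, 3]

Answer: -24 16 113 5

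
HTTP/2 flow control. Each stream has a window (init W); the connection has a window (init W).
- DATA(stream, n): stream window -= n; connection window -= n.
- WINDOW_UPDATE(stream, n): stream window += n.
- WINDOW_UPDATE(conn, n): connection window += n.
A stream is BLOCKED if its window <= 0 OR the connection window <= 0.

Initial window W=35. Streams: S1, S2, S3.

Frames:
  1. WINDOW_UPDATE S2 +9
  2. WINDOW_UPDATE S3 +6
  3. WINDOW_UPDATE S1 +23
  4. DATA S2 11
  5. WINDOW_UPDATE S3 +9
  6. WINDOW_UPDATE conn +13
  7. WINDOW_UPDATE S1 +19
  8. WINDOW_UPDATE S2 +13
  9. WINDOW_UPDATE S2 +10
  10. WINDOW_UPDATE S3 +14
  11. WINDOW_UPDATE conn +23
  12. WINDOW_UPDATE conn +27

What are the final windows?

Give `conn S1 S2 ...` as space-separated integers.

Op 1: conn=35 S1=35 S2=44 S3=35 blocked=[]
Op 2: conn=35 S1=35 S2=44 S3=41 blocked=[]
Op 3: conn=35 S1=58 S2=44 S3=41 blocked=[]
Op 4: conn=24 S1=58 S2=33 S3=41 blocked=[]
Op 5: conn=24 S1=58 S2=33 S3=50 blocked=[]
Op 6: conn=37 S1=58 S2=33 S3=50 blocked=[]
Op 7: conn=37 S1=77 S2=33 S3=50 blocked=[]
Op 8: conn=37 S1=77 S2=46 S3=50 blocked=[]
Op 9: conn=37 S1=77 S2=56 S3=50 blocked=[]
Op 10: conn=37 S1=77 S2=56 S3=64 blocked=[]
Op 11: conn=60 S1=77 S2=56 S3=64 blocked=[]
Op 12: conn=87 S1=77 S2=56 S3=64 blocked=[]

Answer: 87 77 56 64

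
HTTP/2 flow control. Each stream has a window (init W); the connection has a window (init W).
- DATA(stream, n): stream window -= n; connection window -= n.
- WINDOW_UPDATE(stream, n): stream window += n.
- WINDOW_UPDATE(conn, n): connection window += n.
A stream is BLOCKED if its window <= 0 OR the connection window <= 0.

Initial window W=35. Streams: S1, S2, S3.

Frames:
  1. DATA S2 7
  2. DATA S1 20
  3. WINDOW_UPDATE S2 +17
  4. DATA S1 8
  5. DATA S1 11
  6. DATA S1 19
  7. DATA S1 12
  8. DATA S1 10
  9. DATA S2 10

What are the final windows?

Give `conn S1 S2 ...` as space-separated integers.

Answer: -62 -45 35 35

Derivation:
Op 1: conn=28 S1=35 S2=28 S3=35 blocked=[]
Op 2: conn=8 S1=15 S2=28 S3=35 blocked=[]
Op 3: conn=8 S1=15 S2=45 S3=35 blocked=[]
Op 4: conn=0 S1=7 S2=45 S3=35 blocked=[1, 2, 3]
Op 5: conn=-11 S1=-4 S2=45 S3=35 blocked=[1, 2, 3]
Op 6: conn=-30 S1=-23 S2=45 S3=35 blocked=[1, 2, 3]
Op 7: conn=-42 S1=-35 S2=45 S3=35 blocked=[1, 2, 3]
Op 8: conn=-52 S1=-45 S2=45 S3=35 blocked=[1, 2, 3]
Op 9: conn=-62 S1=-45 S2=35 S3=35 blocked=[1, 2, 3]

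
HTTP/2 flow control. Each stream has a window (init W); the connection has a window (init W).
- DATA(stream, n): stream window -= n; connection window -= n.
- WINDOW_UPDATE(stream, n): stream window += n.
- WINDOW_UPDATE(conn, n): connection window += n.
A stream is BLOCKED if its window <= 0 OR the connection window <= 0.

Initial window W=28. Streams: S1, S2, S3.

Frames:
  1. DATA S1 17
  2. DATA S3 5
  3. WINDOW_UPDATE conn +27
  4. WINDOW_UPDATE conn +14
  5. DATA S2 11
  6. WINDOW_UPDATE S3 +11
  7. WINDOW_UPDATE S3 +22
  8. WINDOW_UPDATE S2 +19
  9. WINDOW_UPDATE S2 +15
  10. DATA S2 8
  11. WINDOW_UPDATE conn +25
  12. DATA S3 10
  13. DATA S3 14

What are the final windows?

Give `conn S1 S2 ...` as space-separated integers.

Op 1: conn=11 S1=11 S2=28 S3=28 blocked=[]
Op 2: conn=6 S1=11 S2=28 S3=23 blocked=[]
Op 3: conn=33 S1=11 S2=28 S3=23 blocked=[]
Op 4: conn=47 S1=11 S2=28 S3=23 blocked=[]
Op 5: conn=36 S1=11 S2=17 S3=23 blocked=[]
Op 6: conn=36 S1=11 S2=17 S3=34 blocked=[]
Op 7: conn=36 S1=11 S2=17 S3=56 blocked=[]
Op 8: conn=36 S1=11 S2=36 S3=56 blocked=[]
Op 9: conn=36 S1=11 S2=51 S3=56 blocked=[]
Op 10: conn=28 S1=11 S2=43 S3=56 blocked=[]
Op 11: conn=53 S1=11 S2=43 S3=56 blocked=[]
Op 12: conn=43 S1=11 S2=43 S3=46 blocked=[]
Op 13: conn=29 S1=11 S2=43 S3=32 blocked=[]

Answer: 29 11 43 32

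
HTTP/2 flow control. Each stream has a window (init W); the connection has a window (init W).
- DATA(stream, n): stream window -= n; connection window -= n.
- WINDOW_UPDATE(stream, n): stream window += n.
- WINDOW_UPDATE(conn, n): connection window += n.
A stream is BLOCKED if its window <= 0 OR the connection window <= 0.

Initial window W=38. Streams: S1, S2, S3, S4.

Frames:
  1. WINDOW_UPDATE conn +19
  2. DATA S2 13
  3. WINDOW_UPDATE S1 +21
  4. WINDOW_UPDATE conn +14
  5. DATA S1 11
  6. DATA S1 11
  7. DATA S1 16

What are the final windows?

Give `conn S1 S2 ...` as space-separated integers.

Answer: 20 21 25 38 38

Derivation:
Op 1: conn=57 S1=38 S2=38 S3=38 S4=38 blocked=[]
Op 2: conn=44 S1=38 S2=25 S3=38 S4=38 blocked=[]
Op 3: conn=44 S1=59 S2=25 S3=38 S4=38 blocked=[]
Op 4: conn=58 S1=59 S2=25 S3=38 S4=38 blocked=[]
Op 5: conn=47 S1=48 S2=25 S3=38 S4=38 blocked=[]
Op 6: conn=36 S1=37 S2=25 S3=38 S4=38 blocked=[]
Op 7: conn=20 S1=21 S2=25 S3=38 S4=38 blocked=[]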